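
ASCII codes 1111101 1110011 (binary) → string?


Codes (binary): 1111101 1110011
Per-code ASCII lookup:
  1111101 = 125  (special character) → '}'
  1110011 = 115  (range 97-122: lowercase, 115 - 97 = 18) → 's'
= '}s'


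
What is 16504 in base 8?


Divide by 8 repeatedly:
16504 ÷ 8 = 2063 remainder 0
2063 ÷ 8 = 257 remainder 7
257 ÷ 8 = 32 remainder 1
32 ÷ 8 = 4 remainder 0
4 ÷ 8 = 0 remainder 4
Reading remainders bottom-up:
= 0o40170


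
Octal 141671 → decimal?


Positional values:
Position 0: 1 × 8^0 = 1
Position 1: 7 × 8^1 = 56
Position 2: 6 × 8^2 = 384
Position 3: 1 × 8^3 = 512
Position 4: 4 × 8^4 = 16384
Position 5: 1 × 8^5 = 32768
Sum = 1 + 56 + 384 + 512 + 16384 + 32768
= 50105


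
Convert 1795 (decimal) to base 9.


Divide by 9 repeatedly:
1795 ÷ 9 = 199 remainder 4
199 ÷ 9 = 22 remainder 1
22 ÷ 9 = 2 remainder 4
2 ÷ 9 = 0 remainder 2
Reading remainders bottom-up:
= 2414


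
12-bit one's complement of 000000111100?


Original: 000000111100
Invert all bits:
  bit 0: 0 → 1
  bit 1: 0 → 1
  bit 2: 0 → 1
  bit 3: 0 → 1
  bit 4: 0 → 1
  bit 5: 0 → 1
  bit 6: 1 → 0
  bit 7: 1 → 0
  bit 8: 1 → 0
  bit 9: 1 → 0
  bit 10: 0 → 1
  bit 11: 0 → 1
= 111111000011


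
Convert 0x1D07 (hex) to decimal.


Positional values:
Position 0: 7 × 16^0 = 7 × 1 = 7
Position 1: 0 × 16^1 = 0 × 16 = 0
Position 2: D × 16^2 = 13 × 256 = 3328
Position 3: 1 × 16^3 = 1 × 4096 = 4096
Sum = 7 + 0 + 3328 + 4096
= 7431


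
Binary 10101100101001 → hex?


Group into 4-bit nibbles: 0010101100101001
  0010 = 2
  1011 = B
  0010 = 2
  1001 = 9
= 0x2B29


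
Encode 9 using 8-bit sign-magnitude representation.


Sign bit: 0 (positive)
Magnitude: 9 = 0001001
= 00001001


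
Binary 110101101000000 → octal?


Group into 3-bit groups: 110101101000000
  110 = 6
  101 = 5
  101 = 5
  000 = 0
  000 = 0
= 0o65500


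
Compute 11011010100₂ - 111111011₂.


Align and subtract column by column (LSB to MSB, borrowing when needed):
  11011010100
- 00111111011
  -----------
  col 0: (0 - 0 borrow-in) - 1 → borrow from next column: (0+2) - 1 = 1, borrow out 1
  col 1: (0 - 1 borrow-in) - 1 → borrow from next column: (-1+2) - 1 = 0, borrow out 1
  col 2: (1 - 1 borrow-in) - 0 → 0 - 0 = 0, borrow out 0
  col 3: (0 - 0 borrow-in) - 1 → borrow from next column: (0+2) - 1 = 1, borrow out 1
  col 4: (1 - 1 borrow-in) - 1 → borrow from next column: (0+2) - 1 = 1, borrow out 1
  col 5: (0 - 1 borrow-in) - 1 → borrow from next column: (-1+2) - 1 = 0, borrow out 1
  col 6: (1 - 1 borrow-in) - 1 → borrow from next column: (0+2) - 1 = 1, borrow out 1
  col 7: (1 - 1 borrow-in) - 1 → borrow from next column: (0+2) - 1 = 1, borrow out 1
  col 8: (0 - 1 borrow-in) - 1 → borrow from next column: (-1+2) - 1 = 0, borrow out 1
  col 9: (1 - 1 borrow-in) - 0 → 0 - 0 = 0, borrow out 0
  col 10: (1 - 0 borrow-in) - 0 → 1 - 0 = 1, borrow out 0
Reading bits MSB→LSB: 10011011001
Strip leading zeros: 10011011001
= 10011011001


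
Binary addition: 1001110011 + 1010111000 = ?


Align and add column by column (LSB to MSB, carry propagating):
  01001110011
+ 01010111000
  -----------
  col 0: 1 + 0 + 0 (carry in) = 1 → bit 1, carry out 0
  col 1: 1 + 0 + 0 (carry in) = 1 → bit 1, carry out 0
  col 2: 0 + 0 + 0 (carry in) = 0 → bit 0, carry out 0
  col 3: 0 + 1 + 0 (carry in) = 1 → bit 1, carry out 0
  col 4: 1 + 1 + 0 (carry in) = 2 → bit 0, carry out 1
  col 5: 1 + 1 + 1 (carry in) = 3 → bit 1, carry out 1
  col 6: 1 + 0 + 1 (carry in) = 2 → bit 0, carry out 1
  col 7: 0 + 1 + 1 (carry in) = 2 → bit 0, carry out 1
  col 8: 0 + 0 + 1 (carry in) = 1 → bit 1, carry out 0
  col 9: 1 + 1 + 0 (carry in) = 2 → bit 0, carry out 1
  col 10: 0 + 0 + 1 (carry in) = 1 → bit 1, carry out 0
Reading bits MSB→LSB: 10100101011
Strip leading zeros: 10100101011
= 10100101011


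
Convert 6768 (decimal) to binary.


Divide by 2 repeatedly:
6768 ÷ 2 = 3384 remainder 0
3384 ÷ 2 = 1692 remainder 0
1692 ÷ 2 = 846 remainder 0
846 ÷ 2 = 423 remainder 0
423 ÷ 2 = 211 remainder 1
211 ÷ 2 = 105 remainder 1
105 ÷ 2 = 52 remainder 1
52 ÷ 2 = 26 remainder 0
26 ÷ 2 = 13 remainder 0
13 ÷ 2 = 6 remainder 1
6 ÷ 2 = 3 remainder 0
3 ÷ 2 = 1 remainder 1
1 ÷ 2 = 0 remainder 1
Reading remainders bottom-up:
= 1101001110000


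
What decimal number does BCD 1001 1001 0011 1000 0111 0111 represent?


Each 4-bit group → digit:
  1001 → 9
  1001 → 9
  0011 → 3
  1000 → 8
  0111 → 7
  0111 → 7
= 993877


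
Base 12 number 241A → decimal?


Positional values (base 12):
  A × 12^0 = 10 × 1 = 10
  1 × 12^1 = 1 × 12 = 12
  4 × 12^2 = 4 × 144 = 576
  2 × 12^3 = 2 × 1728 = 3456
Sum = 10 + 12 + 576 + 3456
= 4054


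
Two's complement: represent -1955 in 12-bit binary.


Original: 011110100011
Step 1 - Invert all bits: 100001011100
Step 2 - Add 1: 100001011100 + 1
= 100001011101 (represents -1955)


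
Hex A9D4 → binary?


Each hex digit → 4 binary bits:
  A = 1010
  9 = 1001
  D = 1101
  4 = 0100
Concatenate: 1010 1001 1101 0100
= 1010100111010100


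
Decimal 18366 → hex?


Divide by 16 repeatedly:
18366 ÷ 16 = 1147 remainder 14 (E)
1147 ÷ 16 = 71 remainder 11 (B)
71 ÷ 16 = 4 remainder 7 (7)
4 ÷ 16 = 0 remainder 4 (4)
Reading remainders bottom-up:
= 0x47BE


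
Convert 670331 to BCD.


Each digit → 4-bit binary:
  6 → 0110
  7 → 0111
  0 → 0000
  3 → 0011
  3 → 0011
  1 → 0001
= 0110 0111 0000 0011 0011 0001


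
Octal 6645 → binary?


Each octal digit → 3 binary bits:
  6 = 110
  6 = 110
  4 = 100
  5 = 101
Concatenate: 110 110 100 101
= 110110100101


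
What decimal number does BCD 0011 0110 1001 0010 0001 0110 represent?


Each 4-bit group → digit:
  0011 → 3
  0110 → 6
  1001 → 9
  0010 → 2
  0001 → 1
  0110 → 6
= 369216


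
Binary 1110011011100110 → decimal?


Positional values:
Bit 1: 1 × 2^1 = 2
Bit 2: 1 × 2^2 = 4
Bit 5: 1 × 2^5 = 32
Bit 6: 1 × 2^6 = 64
Bit 7: 1 × 2^7 = 128
Bit 9: 1 × 2^9 = 512
Bit 10: 1 × 2^10 = 1024
Bit 13: 1 × 2^13 = 8192
Bit 14: 1 × 2^14 = 16384
Bit 15: 1 × 2^15 = 32768
Sum = 2 + 4 + 32 + 64 + 128 + 512 + 1024 + 8192 + 16384 + 32768
= 59110


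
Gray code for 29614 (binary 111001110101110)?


Binary: 111001110101110
Gray code: G = B XOR (B >> 1)
B >> 1 = 011100111010111
111001110101110 XOR 011100111010111:
  1 XOR 0 = 1
  1 XOR 1 = 0
  1 XOR 1 = 0
  0 XOR 1 = 1
  0 XOR 0 = 0
  1 XOR 0 = 1
  1 XOR 1 = 0
  1 XOR 1 = 0
  0 XOR 1 = 1
  1 XOR 0 = 1
  0 XOR 1 = 1
  1 XOR 0 = 1
  1 XOR 1 = 0
  1 XOR 1 = 0
  0 XOR 1 = 1
= 100101001111001


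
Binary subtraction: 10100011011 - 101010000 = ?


Align and subtract column by column (LSB to MSB, borrowing when needed):
  10100011011
- 00101010000
  -----------
  col 0: (1 - 0 borrow-in) - 0 → 1 - 0 = 1, borrow out 0
  col 1: (1 - 0 borrow-in) - 0 → 1 - 0 = 1, borrow out 0
  col 2: (0 - 0 borrow-in) - 0 → 0 - 0 = 0, borrow out 0
  col 3: (1 - 0 borrow-in) - 0 → 1 - 0 = 1, borrow out 0
  col 4: (1 - 0 borrow-in) - 1 → 1 - 1 = 0, borrow out 0
  col 5: (0 - 0 borrow-in) - 0 → 0 - 0 = 0, borrow out 0
  col 6: (0 - 0 borrow-in) - 1 → borrow from next column: (0+2) - 1 = 1, borrow out 1
  col 7: (0 - 1 borrow-in) - 0 → borrow from next column: (-1+2) - 0 = 1, borrow out 1
  col 8: (1 - 1 borrow-in) - 1 → borrow from next column: (0+2) - 1 = 1, borrow out 1
  col 9: (0 - 1 borrow-in) - 0 → borrow from next column: (-1+2) - 0 = 1, borrow out 1
  col 10: (1 - 1 borrow-in) - 0 → 0 - 0 = 0, borrow out 0
Reading bits MSB→LSB: 01111001011
Strip leading zeros: 1111001011
= 1111001011


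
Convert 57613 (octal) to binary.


Each octal digit → 3 binary bits:
  5 = 101
  7 = 111
  6 = 110
  1 = 001
  3 = 011
Concatenate: 101 111 110 001 011
= 101111110001011


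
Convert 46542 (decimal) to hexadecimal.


Divide by 16 repeatedly:
46542 ÷ 16 = 2908 remainder 14 (E)
2908 ÷ 16 = 181 remainder 12 (C)
181 ÷ 16 = 11 remainder 5 (5)
11 ÷ 16 = 0 remainder 11 (B)
Reading remainders bottom-up:
= 0xB5CE


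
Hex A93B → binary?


Each hex digit → 4 binary bits:
  A = 1010
  9 = 1001
  3 = 0011
  B = 1011
Concatenate: 1010 1001 0011 1011
= 1010100100111011


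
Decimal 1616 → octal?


Divide by 8 repeatedly:
1616 ÷ 8 = 202 remainder 0
202 ÷ 8 = 25 remainder 2
25 ÷ 8 = 3 remainder 1
3 ÷ 8 = 0 remainder 3
Reading remainders bottom-up:
= 0o3120


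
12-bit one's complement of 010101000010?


Original: 010101000010
Invert all bits:
  bit 0: 0 → 1
  bit 1: 1 → 0
  bit 2: 0 → 1
  bit 3: 1 → 0
  bit 4: 0 → 1
  bit 5: 1 → 0
  bit 6: 0 → 1
  bit 7: 0 → 1
  bit 8: 0 → 1
  bit 9: 0 → 1
  bit 10: 1 → 0
  bit 11: 0 → 1
= 101010111101


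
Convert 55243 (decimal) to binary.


Divide by 2 repeatedly:
55243 ÷ 2 = 27621 remainder 1
27621 ÷ 2 = 13810 remainder 1
13810 ÷ 2 = 6905 remainder 0
6905 ÷ 2 = 3452 remainder 1
3452 ÷ 2 = 1726 remainder 0
1726 ÷ 2 = 863 remainder 0
863 ÷ 2 = 431 remainder 1
431 ÷ 2 = 215 remainder 1
215 ÷ 2 = 107 remainder 1
107 ÷ 2 = 53 remainder 1
53 ÷ 2 = 26 remainder 1
26 ÷ 2 = 13 remainder 0
13 ÷ 2 = 6 remainder 1
6 ÷ 2 = 3 remainder 0
3 ÷ 2 = 1 remainder 1
1 ÷ 2 = 0 remainder 1
Reading remainders bottom-up:
= 1101011111001011


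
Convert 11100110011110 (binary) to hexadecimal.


Group into 4-bit nibbles: 0011100110011110
  0011 = 3
  1001 = 9
  1001 = 9
  1110 = E
= 0x399E


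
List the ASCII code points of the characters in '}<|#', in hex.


String: '}<|#'  (4 characters)
Per-character ASCII lookup:
  '}': special character: '}' = 125 → 0x7D
  '<': special character: '<' = 60 → 0x3C
  '|': special character: '|' = 124 → 0x7C
  '#': special character: '#' = 35 → 0x23
= 0x7D 0x3C 0x7C 0x23


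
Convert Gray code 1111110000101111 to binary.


Gray code: 1111110000101111
MSB stays the same: 1
Each subsequent bit = prev_binary XOR current_gray:
  B[1] = 1 XOR 1 = 0
  B[2] = 0 XOR 1 = 1
  B[3] = 1 XOR 1 = 0
  B[4] = 0 XOR 1 = 1
  B[5] = 1 XOR 1 = 0
  B[6] = 0 XOR 0 = 0
  B[7] = 0 XOR 0 = 0
  B[8] = 0 XOR 0 = 0
  B[9] = 0 XOR 0 = 0
  B[10] = 0 XOR 1 = 1
  B[11] = 1 XOR 0 = 1
  B[12] = 1 XOR 1 = 0
  B[13] = 0 XOR 1 = 1
  B[14] = 1 XOR 1 = 0
  B[15] = 0 XOR 1 = 1
= 1010100000110101 (43061 decimal)


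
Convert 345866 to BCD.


Each digit → 4-bit binary:
  3 → 0011
  4 → 0100
  5 → 0101
  8 → 1000
  6 → 0110
  6 → 0110
= 0011 0100 0101 1000 0110 0110


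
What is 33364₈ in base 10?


Positional values:
Position 0: 4 × 8^0 = 4
Position 1: 6 × 8^1 = 48
Position 2: 3 × 8^2 = 192
Position 3: 3 × 8^3 = 1536
Position 4: 3 × 8^4 = 12288
Sum = 4 + 48 + 192 + 1536 + 12288
= 14068


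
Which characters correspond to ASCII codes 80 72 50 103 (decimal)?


Codes (decimal): 80 72 50 103
Per-code ASCII lookup:
  80  (range 65-90: uppercase, 80 - 65 = 15) → 'P'
  72  (range 65-90: uppercase, 72 - 65 = 7) → 'H'
  50  (range 48-57: digits, 50 - 48 = 2) → '2'
  103  (range 97-122: lowercase, 103 - 97 = 6) → 'g'
= 'PH2g'


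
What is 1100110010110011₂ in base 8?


Group into 3-bit groups: 001100110010110011
  001 = 1
  100 = 4
  110 = 6
  010 = 2
  110 = 6
  011 = 3
= 0o146263


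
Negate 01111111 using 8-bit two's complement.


Original: 01111111
Step 1 - Invert all bits: 10000000
Step 2 - Add 1: 10000000 + 1
= 10000001 (represents -127)


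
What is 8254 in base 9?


Divide by 9 repeatedly:
8254 ÷ 9 = 917 remainder 1
917 ÷ 9 = 101 remainder 8
101 ÷ 9 = 11 remainder 2
11 ÷ 9 = 1 remainder 2
1 ÷ 9 = 0 remainder 1
Reading remainders bottom-up:
= 12281


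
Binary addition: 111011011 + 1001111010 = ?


Align and add column by column (LSB to MSB, carry propagating):
  00111011011
+ 01001111010
  -----------
  col 0: 1 + 0 + 0 (carry in) = 1 → bit 1, carry out 0
  col 1: 1 + 1 + 0 (carry in) = 2 → bit 0, carry out 1
  col 2: 0 + 0 + 1 (carry in) = 1 → bit 1, carry out 0
  col 3: 1 + 1 + 0 (carry in) = 2 → bit 0, carry out 1
  col 4: 1 + 1 + 1 (carry in) = 3 → bit 1, carry out 1
  col 5: 0 + 1 + 1 (carry in) = 2 → bit 0, carry out 1
  col 6: 1 + 1 + 1 (carry in) = 3 → bit 1, carry out 1
  col 7: 1 + 0 + 1 (carry in) = 2 → bit 0, carry out 1
  col 8: 1 + 0 + 1 (carry in) = 2 → bit 0, carry out 1
  col 9: 0 + 1 + 1 (carry in) = 2 → bit 0, carry out 1
  col 10: 0 + 0 + 1 (carry in) = 1 → bit 1, carry out 0
Reading bits MSB→LSB: 10001010101
Strip leading zeros: 10001010101
= 10001010101


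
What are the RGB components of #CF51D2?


Hex: #CF51D2
R = CF₁₆ = 207
G = 51₁₆ = 81
B = D2₁₆ = 210
= RGB(207, 81, 210)


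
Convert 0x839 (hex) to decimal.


Positional values:
Position 0: 9 × 16^0 = 9 × 1 = 9
Position 1: 3 × 16^1 = 3 × 16 = 48
Position 2: 8 × 16^2 = 8 × 256 = 2048
Sum = 9 + 48 + 2048
= 2105


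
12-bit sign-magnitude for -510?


Sign bit: 1 (negative)
Magnitude: 510 = 00111111110
= 100111111110


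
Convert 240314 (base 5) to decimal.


Positional values (base 5):
  4 × 5^0 = 4 × 1 = 4
  1 × 5^1 = 1 × 5 = 5
  3 × 5^2 = 3 × 25 = 75
  0 × 5^3 = 0 × 125 = 0
  4 × 5^4 = 4 × 625 = 2500
  2 × 5^5 = 2 × 3125 = 6250
Sum = 4 + 5 + 75 + 0 + 2500 + 6250
= 8834


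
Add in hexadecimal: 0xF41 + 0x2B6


Align and add column by column (LSB to MSB, each column mod 16 with carry):
  0F41
+ 02B6
  ----
  col 0: 1(1) + 6(6) + 0 (carry in) = 7 → 7(7), carry out 0
  col 1: 4(4) + B(11) + 0 (carry in) = 15 → F(15), carry out 0
  col 2: F(15) + 2(2) + 0 (carry in) = 17 → 1(1), carry out 1
  col 3: 0(0) + 0(0) + 1 (carry in) = 1 → 1(1), carry out 0
Reading digits MSB→LSB: 11F7
Strip leading zeros: 11F7
= 0x11F7


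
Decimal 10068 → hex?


Divide by 16 repeatedly:
10068 ÷ 16 = 629 remainder 4 (4)
629 ÷ 16 = 39 remainder 5 (5)
39 ÷ 16 = 2 remainder 7 (7)
2 ÷ 16 = 0 remainder 2 (2)
Reading remainders bottom-up:
= 0x2754


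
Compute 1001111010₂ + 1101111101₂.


Align and add column by column (LSB to MSB, carry propagating):
  01001111010
+ 01101111101
  -----------
  col 0: 0 + 1 + 0 (carry in) = 1 → bit 1, carry out 0
  col 1: 1 + 0 + 0 (carry in) = 1 → bit 1, carry out 0
  col 2: 0 + 1 + 0 (carry in) = 1 → bit 1, carry out 0
  col 3: 1 + 1 + 0 (carry in) = 2 → bit 0, carry out 1
  col 4: 1 + 1 + 1 (carry in) = 3 → bit 1, carry out 1
  col 5: 1 + 1 + 1 (carry in) = 3 → bit 1, carry out 1
  col 6: 1 + 1 + 1 (carry in) = 3 → bit 1, carry out 1
  col 7: 0 + 0 + 1 (carry in) = 1 → bit 1, carry out 0
  col 8: 0 + 1 + 0 (carry in) = 1 → bit 1, carry out 0
  col 9: 1 + 1 + 0 (carry in) = 2 → bit 0, carry out 1
  col 10: 0 + 0 + 1 (carry in) = 1 → bit 1, carry out 0
Reading bits MSB→LSB: 10111110111
Strip leading zeros: 10111110111
= 10111110111


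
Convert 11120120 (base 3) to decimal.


Positional values (base 3):
  0 × 3^0 = 0 × 1 = 0
  2 × 3^1 = 2 × 3 = 6
  1 × 3^2 = 1 × 9 = 9
  0 × 3^3 = 0 × 27 = 0
  2 × 3^4 = 2 × 81 = 162
  1 × 3^5 = 1 × 243 = 243
  1 × 3^6 = 1 × 729 = 729
  1 × 3^7 = 1 × 2187 = 2187
Sum = 0 + 6 + 9 + 0 + 162 + 243 + 729 + 2187
= 3336


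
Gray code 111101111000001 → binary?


Gray code: 111101111000001
MSB stays the same: 1
Each subsequent bit = prev_binary XOR current_gray:
  B[1] = 1 XOR 1 = 0
  B[2] = 0 XOR 1 = 1
  B[3] = 1 XOR 1 = 0
  B[4] = 0 XOR 0 = 0
  B[5] = 0 XOR 1 = 1
  B[6] = 1 XOR 1 = 0
  B[7] = 0 XOR 1 = 1
  B[8] = 1 XOR 1 = 0
  B[9] = 0 XOR 0 = 0
  B[10] = 0 XOR 0 = 0
  B[11] = 0 XOR 0 = 0
  B[12] = 0 XOR 0 = 0
  B[13] = 0 XOR 0 = 0
  B[14] = 0 XOR 1 = 1
= 101001010000001 (21121 decimal)


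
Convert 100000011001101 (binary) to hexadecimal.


Group into 4-bit nibbles: 0100000011001101
  0100 = 4
  0000 = 0
  1100 = C
  1101 = D
= 0x40CD


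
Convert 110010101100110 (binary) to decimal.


Positional values:
Bit 1: 1 × 2^1 = 2
Bit 2: 1 × 2^2 = 4
Bit 5: 1 × 2^5 = 32
Bit 6: 1 × 2^6 = 64
Bit 8: 1 × 2^8 = 256
Bit 10: 1 × 2^10 = 1024
Bit 13: 1 × 2^13 = 8192
Bit 14: 1 × 2^14 = 16384
Sum = 2 + 4 + 32 + 64 + 256 + 1024 + 8192 + 16384
= 25958


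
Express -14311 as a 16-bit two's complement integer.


Original: 0011011111100111
Step 1 - Invert all bits: 1100100000011000
Step 2 - Add 1: 1100100000011000 + 1
= 1100100000011001 (represents -14311)


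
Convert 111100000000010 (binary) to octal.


Group into 3-bit groups: 111100000000010
  111 = 7
  100 = 4
  000 = 0
  000 = 0
  010 = 2
= 0o74002


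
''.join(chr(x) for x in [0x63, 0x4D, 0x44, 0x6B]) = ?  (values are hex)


Codes (hex): 0x63 0x4D 0x44 0x6B
Per-code ASCII lookup:
  0x63 = 99  (range 97-122: lowercase, 99 - 97 = 2) → 'c'
  0x4D = 77  (range 65-90: uppercase, 77 - 65 = 12) → 'M'
  0x44 = 68  (range 65-90: uppercase, 68 - 65 = 3) → 'D'
  0x6B = 107  (range 97-122: lowercase, 107 - 97 = 10) → 'k'
= 'cMDk'


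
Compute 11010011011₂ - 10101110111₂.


Align and subtract column by column (LSB to MSB, borrowing when needed):
  11010011011
- 10101110111
  -----------
  col 0: (1 - 0 borrow-in) - 1 → 1 - 1 = 0, borrow out 0
  col 1: (1 - 0 borrow-in) - 1 → 1 - 1 = 0, borrow out 0
  col 2: (0 - 0 borrow-in) - 1 → borrow from next column: (0+2) - 1 = 1, borrow out 1
  col 3: (1 - 1 borrow-in) - 0 → 0 - 0 = 0, borrow out 0
  col 4: (1 - 0 borrow-in) - 1 → 1 - 1 = 0, borrow out 0
  col 5: (0 - 0 borrow-in) - 1 → borrow from next column: (0+2) - 1 = 1, borrow out 1
  col 6: (0 - 1 borrow-in) - 1 → borrow from next column: (-1+2) - 1 = 0, borrow out 1
  col 7: (1 - 1 borrow-in) - 0 → 0 - 0 = 0, borrow out 0
  col 8: (0 - 0 borrow-in) - 1 → borrow from next column: (0+2) - 1 = 1, borrow out 1
  col 9: (1 - 1 borrow-in) - 0 → 0 - 0 = 0, borrow out 0
  col 10: (1 - 0 borrow-in) - 1 → 1 - 1 = 0, borrow out 0
Reading bits MSB→LSB: 00100100100
Strip leading zeros: 100100100
= 100100100


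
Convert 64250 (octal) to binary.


Each octal digit → 3 binary bits:
  6 = 110
  4 = 100
  2 = 010
  5 = 101
  0 = 000
Concatenate: 110 100 010 101 000
= 110100010101000


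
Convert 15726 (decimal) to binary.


Divide by 2 repeatedly:
15726 ÷ 2 = 7863 remainder 0
7863 ÷ 2 = 3931 remainder 1
3931 ÷ 2 = 1965 remainder 1
1965 ÷ 2 = 982 remainder 1
982 ÷ 2 = 491 remainder 0
491 ÷ 2 = 245 remainder 1
245 ÷ 2 = 122 remainder 1
122 ÷ 2 = 61 remainder 0
61 ÷ 2 = 30 remainder 1
30 ÷ 2 = 15 remainder 0
15 ÷ 2 = 7 remainder 1
7 ÷ 2 = 3 remainder 1
3 ÷ 2 = 1 remainder 1
1 ÷ 2 = 0 remainder 1
Reading remainders bottom-up:
= 11110101101110


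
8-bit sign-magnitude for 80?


Sign bit: 0 (positive)
Magnitude: 80 = 1010000
= 01010000


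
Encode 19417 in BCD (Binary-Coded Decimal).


Each digit → 4-bit binary:
  1 → 0001
  9 → 1001
  4 → 0100
  1 → 0001
  7 → 0111
= 0001 1001 0100 0001 0111


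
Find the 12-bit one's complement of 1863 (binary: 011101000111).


Original: 011101000111
Invert all bits:
  bit 0: 0 → 1
  bit 1: 1 → 0
  bit 2: 1 → 0
  bit 3: 1 → 0
  bit 4: 0 → 1
  bit 5: 1 → 0
  bit 6: 0 → 1
  bit 7: 0 → 1
  bit 8: 0 → 1
  bit 9: 1 → 0
  bit 10: 1 → 0
  bit 11: 1 → 0
= 100010111000


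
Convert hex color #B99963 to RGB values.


Hex: #B99963
R = B9₁₆ = 185
G = 99₁₆ = 153
B = 63₁₆ = 99
= RGB(185, 153, 99)


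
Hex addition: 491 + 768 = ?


Align and add column by column (LSB to MSB, each column mod 16 with carry):
  0491
+ 0768
  ----
  col 0: 1(1) + 8(8) + 0 (carry in) = 9 → 9(9), carry out 0
  col 1: 9(9) + 6(6) + 0 (carry in) = 15 → F(15), carry out 0
  col 2: 4(4) + 7(7) + 0 (carry in) = 11 → B(11), carry out 0
  col 3: 0(0) + 0(0) + 0 (carry in) = 0 → 0(0), carry out 0
Reading digits MSB→LSB: 0BF9
Strip leading zeros: BF9
= 0xBF9


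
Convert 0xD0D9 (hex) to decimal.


Positional values:
Position 0: 9 × 16^0 = 9 × 1 = 9
Position 1: D × 16^1 = 13 × 16 = 208
Position 2: 0 × 16^2 = 0 × 256 = 0
Position 3: D × 16^3 = 13 × 4096 = 53248
Sum = 9 + 208 + 0 + 53248
= 53465


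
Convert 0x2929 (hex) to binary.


Each hex digit → 4 binary bits:
  2 = 0010
  9 = 1001
  2 = 0010
  9 = 1001
Concatenate: 0010 1001 0010 1001
= 0010100100101001


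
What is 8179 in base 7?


Divide by 7 repeatedly:
8179 ÷ 7 = 1168 remainder 3
1168 ÷ 7 = 166 remainder 6
166 ÷ 7 = 23 remainder 5
23 ÷ 7 = 3 remainder 2
3 ÷ 7 = 0 remainder 3
Reading remainders bottom-up:
= 32563


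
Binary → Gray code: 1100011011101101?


Binary: 1100011011101101
Gray code: G = B XOR (B >> 1)
B >> 1 = 0110001101110110
1100011011101101 XOR 0110001101110110:
  1 XOR 0 = 1
  1 XOR 1 = 0
  0 XOR 1 = 1
  0 XOR 0 = 0
  0 XOR 0 = 0
  1 XOR 0 = 1
  1 XOR 1 = 0
  0 XOR 1 = 1
  1 XOR 0 = 1
  1 XOR 1 = 0
  1 XOR 1 = 0
  0 XOR 1 = 1
  1 XOR 0 = 1
  1 XOR 1 = 0
  0 XOR 1 = 1
  1 XOR 0 = 1
= 1010010110011011


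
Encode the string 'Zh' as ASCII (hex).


String: 'Zh'  (2 characters)
Per-character ASCII lookup:
  'Z': uppercase starts at 65: 'Z' = 65 + 25 = 90 → 0x5A
  'h': lowercase starts at 97: 'h' = 97 + 7 = 104 → 0x68
= 0x5A 0x68


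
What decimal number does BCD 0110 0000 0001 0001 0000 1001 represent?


Each 4-bit group → digit:
  0110 → 6
  0000 → 0
  0001 → 1
  0001 → 1
  0000 → 0
  1001 → 9
= 601109


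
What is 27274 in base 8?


Divide by 8 repeatedly:
27274 ÷ 8 = 3409 remainder 2
3409 ÷ 8 = 426 remainder 1
426 ÷ 8 = 53 remainder 2
53 ÷ 8 = 6 remainder 5
6 ÷ 8 = 0 remainder 6
Reading remainders bottom-up:
= 0o65212


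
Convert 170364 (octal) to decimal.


Positional values:
Position 0: 4 × 8^0 = 4
Position 1: 6 × 8^1 = 48
Position 2: 3 × 8^2 = 192
Position 3: 0 × 8^3 = 0
Position 4: 7 × 8^4 = 28672
Position 5: 1 × 8^5 = 32768
Sum = 4 + 48 + 192 + 0 + 28672 + 32768
= 61684


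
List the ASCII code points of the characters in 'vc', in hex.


String: 'vc'  (2 characters)
Per-character ASCII lookup:
  'v': lowercase starts at 97: 'v' = 97 + 21 = 118 → 0x76
  'c': lowercase starts at 97: 'c' = 97 + 2 = 99 → 0x63
= 0x76 0x63


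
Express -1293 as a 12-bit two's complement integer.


Original: 010100001101
Step 1 - Invert all bits: 101011110010
Step 2 - Add 1: 101011110010 + 1
= 101011110011 (represents -1293)


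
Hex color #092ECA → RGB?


Hex: #092ECA
R = 09₁₆ = 9
G = 2E₁₆ = 46
B = CA₁₆ = 202
= RGB(9, 46, 202)


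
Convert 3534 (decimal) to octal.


Divide by 8 repeatedly:
3534 ÷ 8 = 441 remainder 6
441 ÷ 8 = 55 remainder 1
55 ÷ 8 = 6 remainder 7
6 ÷ 8 = 0 remainder 6
Reading remainders bottom-up:
= 0o6716


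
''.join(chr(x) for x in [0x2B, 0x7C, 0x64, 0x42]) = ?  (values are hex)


Codes (hex): 0x2B 0x7C 0x64 0x42
Per-code ASCII lookup:
  0x2B = 43  (special character) → '+'
  0x7C = 124  (special character) → '|'
  0x64 = 100  (range 97-122: lowercase, 100 - 97 = 3) → 'd'
  0x42 = 66  (range 65-90: uppercase, 66 - 65 = 1) → 'B'
= '+|dB'


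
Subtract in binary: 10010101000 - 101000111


Align and subtract column by column (LSB to MSB, borrowing when needed):
  10010101000
- 00101000111
  -----------
  col 0: (0 - 0 borrow-in) - 1 → borrow from next column: (0+2) - 1 = 1, borrow out 1
  col 1: (0 - 1 borrow-in) - 1 → borrow from next column: (-1+2) - 1 = 0, borrow out 1
  col 2: (0 - 1 borrow-in) - 1 → borrow from next column: (-1+2) - 1 = 0, borrow out 1
  col 3: (1 - 1 borrow-in) - 0 → 0 - 0 = 0, borrow out 0
  col 4: (0 - 0 borrow-in) - 0 → 0 - 0 = 0, borrow out 0
  col 5: (1 - 0 borrow-in) - 0 → 1 - 0 = 1, borrow out 0
  col 6: (0 - 0 borrow-in) - 1 → borrow from next column: (0+2) - 1 = 1, borrow out 1
  col 7: (1 - 1 borrow-in) - 0 → 0 - 0 = 0, borrow out 0
  col 8: (0 - 0 borrow-in) - 1 → borrow from next column: (0+2) - 1 = 1, borrow out 1
  col 9: (0 - 1 borrow-in) - 0 → borrow from next column: (-1+2) - 0 = 1, borrow out 1
  col 10: (1 - 1 borrow-in) - 0 → 0 - 0 = 0, borrow out 0
Reading bits MSB→LSB: 01101100001
Strip leading zeros: 1101100001
= 1101100001


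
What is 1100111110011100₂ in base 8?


Group into 3-bit groups: 001100111110011100
  001 = 1
  100 = 4
  111 = 7
  110 = 6
  011 = 3
  100 = 4
= 0o147634


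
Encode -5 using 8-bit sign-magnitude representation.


Sign bit: 1 (negative)
Magnitude: 5 = 0000101
= 10000101


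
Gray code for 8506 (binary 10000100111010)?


Binary: 10000100111010
Gray code: G = B XOR (B >> 1)
B >> 1 = 01000010011101
10000100111010 XOR 01000010011101:
  1 XOR 0 = 1
  0 XOR 1 = 1
  0 XOR 0 = 0
  0 XOR 0 = 0
  0 XOR 0 = 0
  1 XOR 0 = 1
  0 XOR 1 = 1
  0 XOR 0 = 0
  1 XOR 0 = 1
  1 XOR 1 = 0
  1 XOR 1 = 0
  0 XOR 1 = 1
  1 XOR 0 = 1
  0 XOR 1 = 1
= 11000110100111


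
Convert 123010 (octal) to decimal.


Positional values:
Position 0: 0 × 8^0 = 0
Position 1: 1 × 8^1 = 8
Position 2: 0 × 8^2 = 0
Position 3: 3 × 8^3 = 1536
Position 4: 2 × 8^4 = 8192
Position 5: 1 × 8^5 = 32768
Sum = 0 + 8 + 0 + 1536 + 8192 + 32768
= 42504


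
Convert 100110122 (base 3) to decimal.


Positional values (base 3):
  2 × 3^0 = 2 × 1 = 2
  2 × 3^1 = 2 × 3 = 6
  1 × 3^2 = 1 × 9 = 9
  0 × 3^3 = 0 × 27 = 0
  1 × 3^4 = 1 × 81 = 81
  1 × 3^5 = 1 × 243 = 243
  0 × 3^6 = 0 × 729 = 0
  0 × 3^7 = 0 × 2187 = 0
  1 × 3^8 = 1 × 6561 = 6561
Sum = 2 + 6 + 9 + 0 + 81 + 243 + 0 + 0 + 6561
= 6902


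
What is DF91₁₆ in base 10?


Positional values:
Position 0: 1 × 16^0 = 1 × 1 = 1
Position 1: 9 × 16^1 = 9 × 16 = 144
Position 2: F × 16^2 = 15 × 256 = 3840
Position 3: D × 16^3 = 13 × 4096 = 53248
Sum = 1 + 144 + 3840 + 53248
= 57233


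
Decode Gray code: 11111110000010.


Gray code: 11111110000010
MSB stays the same: 1
Each subsequent bit = prev_binary XOR current_gray:
  B[1] = 1 XOR 1 = 0
  B[2] = 0 XOR 1 = 1
  B[3] = 1 XOR 1 = 0
  B[4] = 0 XOR 1 = 1
  B[5] = 1 XOR 1 = 0
  B[6] = 0 XOR 1 = 1
  B[7] = 1 XOR 0 = 1
  B[8] = 1 XOR 0 = 1
  B[9] = 1 XOR 0 = 1
  B[10] = 1 XOR 0 = 1
  B[11] = 1 XOR 0 = 1
  B[12] = 1 XOR 1 = 0
  B[13] = 0 XOR 0 = 0
= 10101011111100 (11004 decimal)


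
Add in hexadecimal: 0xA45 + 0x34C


Align and add column by column (LSB to MSB, each column mod 16 with carry):
  0A45
+ 034C
  ----
  col 0: 5(5) + C(12) + 0 (carry in) = 17 → 1(1), carry out 1
  col 1: 4(4) + 4(4) + 1 (carry in) = 9 → 9(9), carry out 0
  col 2: A(10) + 3(3) + 0 (carry in) = 13 → D(13), carry out 0
  col 3: 0(0) + 0(0) + 0 (carry in) = 0 → 0(0), carry out 0
Reading digits MSB→LSB: 0D91
Strip leading zeros: D91
= 0xD91


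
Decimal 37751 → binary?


Divide by 2 repeatedly:
37751 ÷ 2 = 18875 remainder 1
18875 ÷ 2 = 9437 remainder 1
9437 ÷ 2 = 4718 remainder 1
4718 ÷ 2 = 2359 remainder 0
2359 ÷ 2 = 1179 remainder 1
1179 ÷ 2 = 589 remainder 1
589 ÷ 2 = 294 remainder 1
294 ÷ 2 = 147 remainder 0
147 ÷ 2 = 73 remainder 1
73 ÷ 2 = 36 remainder 1
36 ÷ 2 = 18 remainder 0
18 ÷ 2 = 9 remainder 0
9 ÷ 2 = 4 remainder 1
4 ÷ 2 = 2 remainder 0
2 ÷ 2 = 1 remainder 0
1 ÷ 2 = 0 remainder 1
Reading remainders bottom-up:
= 1001001101110111


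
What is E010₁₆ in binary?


Each hex digit → 4 binary bits:
  E = 1110
  0 = 0000
  1 = 0001
  0 = 0000
Concatenate: 1110 0000 0001 0000
= 1110000000010000


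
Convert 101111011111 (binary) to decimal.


Positional values:
Bit 0: 1 × 2^0 = 1
Bit 1: 1 × 2^1 = 2
Bit 2: 1 × 2^2 = 4
Bit 3: 1 × 2^3 = 8
Bit 4: 1 × 2^4 = 16
Bit 6: 1 × 2^6 = 64
Bit 7: 1 × 2^7 = 128
Bit 8: 1 × 2^8 = 256
Bit 9: 1 × 2^9 = 512
Bit 11: 1 × 2^11 = 2048
Sum = 1 + 2 + 4 + 8 + 16 + 64 + 128 + 256 + 512 + 2048
= 3039


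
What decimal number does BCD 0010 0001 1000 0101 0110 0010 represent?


Each 4-bit group → digit:
  0010 → 2
  0001 → 1
  1000 → 8
  0101 → 5
  0110 → 6
  0010 → 2
= 218562


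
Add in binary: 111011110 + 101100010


Align and add column by column (LSB to MSB, carry propagating):
  0111011110
+ 0101100010
  ----------
  col 0: 0 + 0 + 0 (carry in) = 0 → bit 0, carry out 0
  col 1: 1 + 1 + 0 (carry in) = 2 → bit 0, carry out 1
  col 2: 1 + 0 + 1 (carry in) = 2 → bit 0, carry out 1
  col 3: 1 + 0 + 1 (carry in) = 2 → bit 0, carry out 1
  col 4: 1 + 0 + 1 (carry in) = 2 → bit 0, carry out 1
  col 5: 0 + 1 + 1 (carry in) = 2 → bit 0, carry out 1
  col 6: 1 + 1 + 1 (carry in) = 3 → bit 1, carry out 1
  col 7: 1 + 0 + 1 (carry in) = 2 → bit 0, carry out 1
  col 8: 1 + 1 + 1 (carry in) = 3 → bit 1, carry out 1
  col 9: 0 + 0 + 1 (carry in) = 1 → bit 1, carry out 0
Reading bits MSB→LSB: 1101000000
Strip leading zeros: 1101000000
= 1101000000


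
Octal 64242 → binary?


Each octal digit → 3 binary bits:
  6 = 110
  4 = 100
  2 = 010
  4 = 100
  2 = 010
Concatenate: 110 100 010 100 010
= 110100010100010


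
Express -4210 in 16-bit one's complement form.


Original: 0001000001110010
Invert all bits:
  bit 0: 0 → 1
  bit 1: 0 → 1
  bit 2: 0 → 1
  bit 3: 1 → 0
  bit 4: 0 → 1
  bit 5: 0 → 1
  bit 6: 0 → 1
  bit 7: 0 → 1
  bit 8: 0 → 1
  bit 9: 1 → 0
  bit 10: 1 → 0
  bit 11: 1 → 0
  bit 12: 0 → 1
  bit 13: 0 → 1
  bit 14: 1 → 0
  bit 15: 0 → 1
= 1110111110001101


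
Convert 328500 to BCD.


Each digit → 4-bit binary:
  3 → 0011
  2 → 0010
  8 → 1000
  5 → 0101
  0 → 0000
  0 → 0000
= 0011 0010 1000 0101 0000 0000


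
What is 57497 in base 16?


Divide by 16 repeatedly:
57497 ÷ 16 = 3593 remainder 9 (9)
3593 ÷ 16 = 224 remainder 9 (9)
224 ÷ 16 = 14 remainder 0 (0)
14 ÷ 16 = 0 remainder 14 (E)
Reading remainders bottom-up:
= 0xE099


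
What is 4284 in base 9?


Divide by 9 repeatedly:
4284 ÷ 9 = 476 remainder 0
476 ÷ 9 = 52 remainder 8
52 ÷ 9 = 5 remainder 7
5 ÷ 9 = 0 remainder 5
Reading remainders bottom-up:
= 5780


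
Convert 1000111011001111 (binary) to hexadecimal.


Group into 4-bit nibbles: 1000111011001111
  1000 = 8
  1110 = E
  1100 = C
  1111 = F
= 0x8ECF


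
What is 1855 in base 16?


Divide by 16 repeatedly:
1855 ÷ 16 = 115 remainder 15 (F)
115 ÷ 16 = 7 remainder 3 (3)
7 ÷ 16 = 0 remainder 7 (7)
Reading remainders bottom-up:
= 0x73F


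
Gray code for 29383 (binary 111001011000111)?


Binary: 111001011000111
Gray code: G = B XOR (B >> 1)
B >> 1 = 011100101100011
111001011000111 XOR 011100101100011:
  1 XOR 0 = 1
  1 XOR 1 = 0
  1 XOR 1 = 0
  0 XOR 1 = 1
  0 XOR 0 = 0
  1 XOR 0 = 1
  0 XOR 1 = 1
  1 XOR 0 = 1
  1 XOR 1 = 0
  0 XOR 1 = 1
  0 XOR 0 = 0
  0 XOR 0 = 0
  1 XOR 0 = 1
  1 XOR 1 = 0
  1 XOR 1 = 0
= 100101110100100


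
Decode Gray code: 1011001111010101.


Gray code: 1011001111010101
MSB stays the same: 1
Each subsequent bit = prev_binary XOR current_gray:
  B[1] = 1 XOR 0 = 1
  B[2] = 1 XOR 1 = 0
  B[3] = 0 XOR 1 = 1
  B[4] = 1 XOR 0 = 1
  B[5] = 1 XOR 0 = 1
  B[6] = 1 XOR 1 = 0
  B[7] = 0 XOR 1 = 1
  B[8] = 1 XOR 1 = 0
  B[9] = 0 XOR 1 = 1
  B[10] = 1 XOR 0 = 1
  B[11] = 1 XOR 1 = 0
  B[12] = 0 XOR 0 = 0
  B[13] = 0 XOR 1 = 1
  B[14] = 1 XOR 0 = 1
  B[15] = 1 XOR 1 = 0
= 1101110101100110 (56678 decimal)


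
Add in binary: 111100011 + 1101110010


Align and add column by column (LSB to MSB, carry propagating):
  00111100011
+ 01101110010
  -----------
  col 0: 1 + 0 + 0 (carry in) = 1 → bit 1, carry out 0
  col 1: 1 + 1 + 0 (carry in) = 2 → bit 0, carry out 1
  col 2: 0 + 0 + 1 (carry in) = 1 → bit 1, carry out 0
  col 3: 0 + 0 + 0 (carry in) = 0 → bit 0, carry out 0
  col 4: 0 + 1 + 0 (carry in) = 1 → bit 1, carry out 0
  col 5: 1 + 1 + 0 (carry in) = 2 → bit 0, carry out 1
  col 6: 1 + 1 + 1 (carry in) = 3 → bit 1, carry out 1
  col 7: 1 + 0 + 1 (carry in) = 2 → bit 0, carry out 1
  col 8: 1 + 1 + 1 (carry in) = 3 → bit 1, carry out 1
  col 9: 0 + 1 + 1 (carry in) = 2 → bit 0, carry out 1
  col 10: 0 + 0 + 1 (carry in) = 1 → bit 1, carry out 0
Reading bits MSB→LSB: 10101010101
Strip leading zeros: 10101010101
= 10101010101


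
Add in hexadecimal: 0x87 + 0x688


Align and add column by column (LSB to MSB, each column mod 16 with carry):
  0087
+ 0688
  ----
  col 0: 7(7) + 8(8) + 0 (carry in) = 15 → F(15), carry out 0
  col 1: 8(8) + 8(8) + 0 (carry in) = 16 → 0(0), carry out 1
  col 2: 0(0) + 6(6) + 1 (carry in) = 7 → 7(7), carry out 0
  col 3: 0(0) + 0(0) + 0 (carry in) = 0 → 0(0), carry out 0
Reading digits MSB→LSB: 070F
Strip leading zeros: 70F
= 0x70F


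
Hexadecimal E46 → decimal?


Positional values:
Position 0: 6 × 16^0 = 6 × 1 = 6
Position 1: 4 × 16^1 = 4 × 16 = 64
Position 2: E × 16^2 = 14 × 256 = 3584
Sum = 6 + 64 + 3584
= 3654


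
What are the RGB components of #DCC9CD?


Hex: #DCC9CD
R = DC₁₆ = 220
G = C9₁₆ = 201
B = CD₁₆ = 205
= RGB(220, 201, 205)


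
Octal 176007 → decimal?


Positional values:
Position 0: 7 × 8^0 = 7
Position 1: 0 × 8^1 = 0
Position 2: 0 × 8^2 = 0
Position 3: 6 × 8^3 = 3072
Position 4: 7 × 8^4 = 28672
Position 5: 1 × 8^5 = 32768
Sum = 7 + 0 + 0 + 3072 + 28672 + 32768
= 64519


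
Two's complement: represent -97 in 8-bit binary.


Original: 01100001
Step 1 - Invert all bits: 10011110
Step 2 - Add 1: 10011110 + 1
= 10011111 (represents -97)


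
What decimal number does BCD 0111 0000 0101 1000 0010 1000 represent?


Each 4-bit group → digit:
  0111 → 7
  0000 → 0
  0101 → 5
  1000 → 8
  0010 → 2
  1000 → 8
= 705828


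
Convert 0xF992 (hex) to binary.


Each hex digit → 4 binary bits:
  F = 1111
  9 = 1001
  9 = 1001
  2 = 0010
Concatenate: 1111 1001 1001 0010
= 1111100110010010


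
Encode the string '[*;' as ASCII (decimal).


String: '[*;'  (3 characters)
Per-character ASCII lookup:
  '[': special character: '[' = 91
  '*': special character: '*' = 42
  ';': special character: ';' = 59
= 91 42 59


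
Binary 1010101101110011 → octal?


Group into 3-bit groups: 001010101101110011
  001 = 1
  010 = 2
  101 = 5
  101 = 5
  110 = 6
  011 = 3
= 0o125563


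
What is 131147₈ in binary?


Each octal digit → 3 binary bits:
  1 = 001
  3 = 011
  1 = 001
  1 = 001
  4 = 100
  7 = 111
Concatenate: 001 011 001 001 100 111
= 001011001001100111


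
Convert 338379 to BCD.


Each digit → 4-bit binary:
  3 → 0011
  3 → 0011
  8 → 1000
  3 → 0011
  7 → 0111
  9 → 1001
= 0011 0011 1000 0011 0111 1001


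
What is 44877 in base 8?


Divide by 8 repeatedly:
44877 ÷ 8 = 5609 remainder 5
5609 ÷ 8 = 701 remainder 1
701 ÷ 8 = 87 remainder 5
87 ÷ 8 = 10 remainder 7
10 ÷ 8 = 1 remainder 2
1 ÷ 8 = 0 remainder 1
Reading remainders bottom-up:
= 0o127515


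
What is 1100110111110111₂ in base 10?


Positional values:
Bit 0: 1 × 2^0 = 1
Bit 1: 1 × 2^1 = 2
Bit 2: 1 × 2^2 = 4
Bit 4: 1 × 2^4 = 16
Bit 5: 1 × 2^5 = 32
Bit 6: 1 × 2^6 = 64
Bit 7: 1 × 2^7 = 128
Bit 8: 1 × 2^8 = 256
Bit 10: 1 × 2^10 = 1024
Bit 11: 1 × 2^11 = 2048
Bit 14: 1 × 2^14 = 16384
Bit 15: 1 × 2^15 = 32768
Sum = 1 + 2 + 4 + 16 + 32 + 64 + 128 + 256 + 1024 + 2048 + 16384 + 32768
= 52727


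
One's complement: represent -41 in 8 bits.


Original: 00101001
Invert all bits:
  bit 0: 0 → 1
  bit 1: 0 → 1
  bit 2: 1 → 0
  bit 3: 0 → 1
  bit 4: 1 → 0
  bit 5: 0 → 1
  bit 6: 0 → 1
  bit 7: 1 → 0
= 11010110


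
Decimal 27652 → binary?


Divide by 2 repeatedly:
27652 ÷ 2 = 13826 remainder 0
13826 ÷ 2 = 6913 remainder 0
6913 ÷ 2 = 3456 remainder 1
3456 ÷ 2 = 1728 remainder 0
1728 ÷ 2 = 864 remainder 0
864 ÷ 2 = 432 remainder 0
432 ÷ 2 = 216 remainder 0
216 ÷ 2 = 108 remainder 0
108 ÷ 2 = 54 remainder 0
54 ÷ 2 = 27 remainder 0
27 ÷ 2 = 13 remainder 1
13 ÷ 2 = 6 remainder 1
6 ÷ 2 = 3 remainder 0
3 ÷ 2 = 1 remainder 1
1 ÷ 2 = 0 remainder 1
Reading remainders bottom-up:
= 110110000000100


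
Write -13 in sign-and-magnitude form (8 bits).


Sign bit: 1 (negative)
Magnitude: 13 = 0001101
= 10001101


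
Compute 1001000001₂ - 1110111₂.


Align and subtract column by column (LSB to MSB, borrowing when needed):
  1001000001
- 0001110111
  ----------
  col 0: (1 - 0 borrow-in) - 1 → 1 - 1 = 0, borrow out 0
  col 1: (0 - 0 borrow-in) - 1 → borrow from next column: (0+2) - 1 = 1, borrow out 1
  col 2: (0 - 1 borrow-in) - 1 → borrow from next column: (-1+2) - 1 = 0, borrow out 1
  col 3: (0 - 1 borrow-in) - 0 → borrow from next column: (-1+2) - 0 = 1, borrow out 1
  col 4: (0 - 1 borrow-in) - 1 → borrow from next column: (-1+2) - 1 = 0, borrow out 1
  col 5: (0 - 1 borrow-in) - 1 → borrow from next column: (-1+2) - 1 = 0, borrow out 1
  col 6: (1 - 1 borrow-in) - 1 → borrow from next column: (0+2) - 1 = 1, borrow out 1
  col 7: (0 - 1 borrow-in) - 0 → borrow from next column: (-1+2) - 0 = 1, borrow out 1
  col 8: (0 - 1 borrow-in) - 0 → borrow from next column: (-1+2) - 0 = 1, borrow out 1
  col 9: (1 - 1 borrow-in) - 0 → 0 - 0 = 0, borrow out 0
Reading bits MSB→LSB: 0111001010
Strip leading zeros: 111001010
= 111001010


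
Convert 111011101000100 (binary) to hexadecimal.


Group into 4-bit nibbles: 0111011101000100
  0111 = 7
  0111 = 7
  0100 = 4
  0100 = 4
= 0x7744


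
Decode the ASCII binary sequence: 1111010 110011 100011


Codes (binary): 1111010 110011 100011
Per-code ASCII lookup:
  1111010 = 122  (range 97-122: lowercase, 122 - 97 = 25) → 'z'
  110011 = 51  (range 48-57: digits, 51 - 48 = 3) → '3'
  100011 = 35  (special character) → '#'
= 'z3#'


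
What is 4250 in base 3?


Divide by 3 repeatedly:
4250 ÷ 3 = 1416 remainder 2
1416 ÷ 3 = 472 remainder 0
472 ÷ 3 = 157 remainder 1
157 ÷ 3 = 52 remainder 1
52 ÷ 3 = 17 remainder 1
17 ÷ 3 = 5 remainder 2
5 ÷ 3 = 1 remainder 2
1 ÷ 3 = 0 remainder 1
Reading remainders bottom-up:
= 12211102


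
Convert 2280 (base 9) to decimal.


Positional values (base 9):
  0 × 9^0 = 0 × 1 = 0
  8 × 9^1 = 8 × 9 = 72
  2 × 9^2 = 2 × 81 = 162
  2 × 9^3 = 2 × 729 = 1458
Sum = 0 + 72 + 162 + 1458
= 1692


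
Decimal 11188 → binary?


Divide by 2 repeatedly:
11188 ÷ 2 = 5594 remainder 0
5594 ÷ 2 = 2797 remainder 0
2797 ÷ 2 = 1398 remainder 1
1398 ÷ 2 = 699 remainder 0
699 ÷ 2 = 349 remainder 1
349 ÷ 2 = 174 remainder 1
174 ÷ 2 = 87 remainder 0
87 ÷ 2 = 43 remainder 1
43 ÷ 2 = 21 remainder 1
21 ÷ 2 = 10 remainder 1
10 ÷ 2 = 5 remainder 0
5 ÷ 2 = 2 remainder 1
2 ÷ 2 = 1 remainder 0
1 ÷ 2 = 0 remainder 1
Reading remainders bottom-up:
= 10101110110100


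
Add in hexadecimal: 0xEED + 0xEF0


Align and add column by column (LSB to MSB, each column mod 16 with carry):
  0EED
+ 0EF0
  ----
  col 0: D(13) + 0(0) + 0 (carry in) = 13 → D(13), carry out 0
  col 1: E(14) + F(15) + 0 (carry in) = 29 → D(13), carry out 1
  col 2: E(14) + E(14) + 1 (carry in) = 29 → D(13), carry out 1
  col 3: 0(0) + 0(0) + 1 (carry in) = 1 → 1(1), carry out 0
Reading digits MSB→LSB: 1DDD
Strip leading zeros: 1DDD
= 0x1DDD


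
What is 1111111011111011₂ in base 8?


Group into 3-bit groups: 001111111011111011
  001 = 1
  111 = 7
  111 = 7
  011 = 3
  111 = 7
  011 = 3
= 0o177373


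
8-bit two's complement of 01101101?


Original: 01101101
Step 1 - Invert all bits: 10010010
Step 2 - Add 1: 10010010 + 1
= 10010011 (represents -109)


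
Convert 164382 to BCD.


Each digit → 4-bit binary:
  1 → 0001
  6 → 0110
  4 → 0100
  3 → 0011
  8 → 1000
  2 → 0010
= 0001 0110 0100 0011 1000 0010


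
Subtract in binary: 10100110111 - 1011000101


Align and subtract column by column (LSB to MSB, borrowing when needed):
  10100110111
- 01011000101
  -----------
  col 0: (1 - 0 borrow-in) - 1 → 1 - 1 = 0, borrow out 0
  col 1: (1 - 0 borrow-in) - 0 → 1 - 0 = 1, borrow out 0
  col 2: (1 - 0 borrow-in) - 1 → 1 - 1 = 0, borrow out 0
  col 3: (0 - 0 borrow-in) - 0 → 0 - 0 = 0, borrow out 0
  col 4: (1 - 0 borrow-in) - 0 → 1 - 0 = 1, borrow out 0
  col 5: (1 - 0 borrow-in) - 0 → 1 - 0 = 1, borrow out 0
  col 6: (0 - 0 borrow-in) - 1 → borrow from next column: (0+2) - 1 = 1, borrow out 1
  col 7: (0 - 1 borrow-in) - 1 → borrow from next column: (-1+2) - 1 = 0, borrow out 1
  col 8: (1 - 1 borrow-in) - 0 → 0 - 0 = 0, borrow out 0
  col 9: (0 - 0 borrow-in) - 1 → borrow from next column: (0+2) - 1 = 1, borrow out 1
  col 10: (1 - 1 borrow-in) - 0 → 0 - 0 = 0, borrow out 0
Reading bits MSB→LSB: 01001110010
Strip leading zeros: 1001110010
= 1001110010
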